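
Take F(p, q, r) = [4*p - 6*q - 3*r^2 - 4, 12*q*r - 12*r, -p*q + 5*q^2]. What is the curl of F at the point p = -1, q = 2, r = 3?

(9, -16, 6)

(∇×F)₁ = ∂F₃/∂q − ∂F₂/∂r = -p - 2*q + 12
(∇×F)₂ = ∂F₁/∂r − ∂F₃/∂p = q - 6*r
(∇×F)₃ = ∂F₂/∂p − ∂F₁/∂q = 6
∇×F = (-p - 2*q + 12, q - 6*r, 6)
At (-1, 2, 3): (9, -16, 6).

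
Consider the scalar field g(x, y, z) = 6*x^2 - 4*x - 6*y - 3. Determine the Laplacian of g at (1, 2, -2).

12

∂²g/∂x² = 12
∂²g/∂y² = 0
∂²g/∂z² = 0
∇²g = 12
At (1, 2, -2): 12.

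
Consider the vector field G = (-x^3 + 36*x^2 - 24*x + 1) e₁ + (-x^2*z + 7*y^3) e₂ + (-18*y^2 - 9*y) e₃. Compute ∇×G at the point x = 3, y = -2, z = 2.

(72, 0, -12)

(∇×G)₁ = ∂G₃/∂y − ∂G₂/∂z = x^2 - 36*y - 9
(∇×G)₂ = ∂G₁/∂z − ∂G₃/∂x = 0
(∇×G)₃ = ∂G₂/∂x − ∂G₁/∂y = -2*x*z
∇×G = (x^2 - 36*y - 9, 0, -2*x*z)
At (3, -2, 2): (72, 0, -12).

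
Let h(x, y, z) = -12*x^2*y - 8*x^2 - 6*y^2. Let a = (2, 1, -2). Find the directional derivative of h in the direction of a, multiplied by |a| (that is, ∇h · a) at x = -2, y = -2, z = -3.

∂h/∂x = -24*x*y - 16*x
∂h/∂y = -12*x^2 - 12*y
∂h/∂z = 0
∇h at (-2, -2, -3) = (-64, -24, 0)
∇h · a = (-64)(2) + (-24)(1) + (0)(-2) = -152

-152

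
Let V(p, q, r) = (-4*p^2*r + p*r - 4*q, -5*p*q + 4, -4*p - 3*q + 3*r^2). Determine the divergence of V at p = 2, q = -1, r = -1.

-1

∂V₁/∂p = -8*p*r + r
∂V₂/∂q = -5*p
∂V₃/∂r = 6*r
∇·V = -8*p*r - 5*p + 7*r
At (2, -1, -1): -1.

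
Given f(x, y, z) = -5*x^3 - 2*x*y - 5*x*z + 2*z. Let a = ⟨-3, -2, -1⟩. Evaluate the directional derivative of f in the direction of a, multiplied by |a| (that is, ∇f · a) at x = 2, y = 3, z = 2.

244

∂f/∂x = -15*x^2 - 2*y - 5*z
∂f/∂y = -2*x
∂f/∂z = -5*x + 2
∇f at (2, 3, 2) = (-76, -4, -8)
∇f · a = (-76)(-3) + (-4)(-2) + (-8)(-1) = 244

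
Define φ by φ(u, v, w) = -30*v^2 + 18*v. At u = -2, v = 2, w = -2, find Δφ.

∂²φ/∂u² = 0
∂²φ/∂v² = -60
∂²φ/∂w² = 0
∇²φ = -60
At (-2, 2, -2): -60.

-60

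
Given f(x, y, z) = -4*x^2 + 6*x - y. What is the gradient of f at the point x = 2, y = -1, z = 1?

(-10, -1, 0)

∂f/∂x = -8*x + 6
∂f/∂y = -1
∂f/∂z = 0
∇f = (-8*x + 6, -1, 0)
At (2, -1, 1): (-10, -1, 0).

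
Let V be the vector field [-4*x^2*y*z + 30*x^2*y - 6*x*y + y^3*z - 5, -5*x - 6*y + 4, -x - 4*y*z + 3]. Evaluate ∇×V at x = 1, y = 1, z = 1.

(-4, -2, -28)

(∇×V)₁ = ∂V₃/∂y − ∂V₂/∂z = -4*z
(∇×V)₂ = ∂V₁/∂z − ∂V₃/∂x = -4*x^2*y + y^3 + 1
(∇×V)₃ = ∂V₂/∂x − ∂V₁/∂y = 4*x^2*z - 30*x^2 + 6*x - 3*y^2*z - 5
∇×V = (-4*z, -4*x^2*y + y^3 + 1, 4*x^2*z - 30*x^2 + 6*x - 3*y^2*z - 5)
At (1, 1, 1): (-4, -2, -28).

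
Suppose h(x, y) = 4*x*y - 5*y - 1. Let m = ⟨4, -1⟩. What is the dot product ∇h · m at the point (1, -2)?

-31

∂h/∂x = 4*y
∂h/∂y = 4*x - 5
∇h at (1, -2) = (-8, -1)
∇h · m = (-8)(4) + (-1)(-1) = -31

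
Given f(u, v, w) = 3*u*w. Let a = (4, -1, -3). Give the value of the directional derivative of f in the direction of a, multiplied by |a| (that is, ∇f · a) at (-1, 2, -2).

-15

∂f/∂u = 3*w
∂f/∂v = 0
∂f/∂w = 3*u
∇f at (-1, 2, -2) = (-6, 0, -3)
∇f · a = (-6)(4) + (0)(-1) + (-3)(-3) = -15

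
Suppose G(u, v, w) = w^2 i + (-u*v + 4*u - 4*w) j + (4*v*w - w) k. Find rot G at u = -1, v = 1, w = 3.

(16, 6, 3)

(∇×G)₁ = ∂G₃/∂v − ∂G₂/∂w = 4*w + 4
(∇×G)₂ = ∂G₁/∂w − ∂G₃/∂u = 2*w
(∇×G)₃ = ∂G₂/∂u − ∂G₁/∂v = -v + 4
∇×G = (4*w + 4, 2*w, -v + 4)
At (-1, 1, 3): (16, 6, 3).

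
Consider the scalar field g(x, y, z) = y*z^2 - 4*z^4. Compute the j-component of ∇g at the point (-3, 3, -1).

1

(∇g)_2 = ∂g/∂y = z^2
At (-3, 3, -1): 1.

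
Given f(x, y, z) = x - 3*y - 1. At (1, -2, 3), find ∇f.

(1, -3, 0)

∂f/∂x = 1
∂f/∂y = -3
∂f/∂z = 0
∇f = (1, -3, 0)
At (1, -2, 3): (1, -3, 0).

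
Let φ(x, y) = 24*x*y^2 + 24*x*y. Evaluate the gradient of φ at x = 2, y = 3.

∂φ/∂x = 24*y^2 + 24*y
∂φ/∂y = 48*x*y + 24*x
∇φ = (24*y^2 + 24*y, 48*x*y + 24*x)
At (2, 3): (288, 336).

(288, 336)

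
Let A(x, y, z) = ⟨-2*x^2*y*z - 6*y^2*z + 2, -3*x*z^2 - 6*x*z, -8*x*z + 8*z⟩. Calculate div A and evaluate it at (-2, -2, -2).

56

∂A₁/∂x = -4*x*y*z
∂A₂/∂y = 0
∂A₃/∂z = -8*x + 8
∇·A = -4*x*y*z - 8*x + 8
At (-2, -2, -2): 56.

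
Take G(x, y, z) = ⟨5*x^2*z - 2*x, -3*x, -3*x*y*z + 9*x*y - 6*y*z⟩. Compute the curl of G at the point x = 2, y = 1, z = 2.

(∇×G)₁ = ∂G₃/∂y − ∂G₂/∂z = -3*x*z + 9*x - 6*z
(∇×G)₂ = ∂G₁/∂z − ∂G₃/∂x = 5*x^2 + 3*y*z - 9*y
(∇×G)₃ = ∂G₂/∂x − ∂G₁/∂y = -3
∇×G = (-3*x*z + 9*x - 6*z, 5*x^2 + 3*y*z - 9*y, -3)
At (2, 1, 2): (-6, 17, -3).

(-6, 17, -3)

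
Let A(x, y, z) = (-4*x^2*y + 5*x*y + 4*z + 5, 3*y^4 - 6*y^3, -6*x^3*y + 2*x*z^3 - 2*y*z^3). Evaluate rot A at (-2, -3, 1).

(46, -214, 26)

(∇×A)₁ = ∂A₃/∂y − ∂A₂/∂z = -6*x^3 - 2*z^3
(∇×A)₂ = ∂A₁/∂z − ∂A₃/∂x = 18*x^2*y - 2*z^3 + 4
(∇×A)₃ = ∂A₂/∂x − ∂A₁/∂y = 4*x^2 - 5*x
∇×A = (-6*x^3 - 2*z^3, 18*x^2*y - 2*z^3 + 4, 4*x^2 - 5*x)
At (-2, -3, 1): (46, -214, 26).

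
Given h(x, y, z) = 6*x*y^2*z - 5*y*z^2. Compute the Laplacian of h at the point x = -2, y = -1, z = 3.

-62

∂²h/∂x² = 0
∂²h/∂y² = 12*x*z
∂²h/∂z² = -10*y
∇²h = 12*x*z - 10*y
At (-2, -1, 3): -62.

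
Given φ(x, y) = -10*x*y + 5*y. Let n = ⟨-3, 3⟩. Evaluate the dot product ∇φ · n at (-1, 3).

∂φ/∂x = -10*y
∂φ/∂y = -10*x + 5
∇φ at (-1, 3) = (-30, 15)
∇φ · n = (-30)(-3) + (15)(3) = 135

135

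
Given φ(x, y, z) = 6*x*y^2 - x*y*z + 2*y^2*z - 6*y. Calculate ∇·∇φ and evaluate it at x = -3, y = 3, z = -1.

-40

∂²φ/∂x² = 0
∂²φ/∂y² = 4*(3*x + z)
∂²φ/∂z² = 0
∇²φ = 12*x + 4*z
At (-3, 3, -1): -40.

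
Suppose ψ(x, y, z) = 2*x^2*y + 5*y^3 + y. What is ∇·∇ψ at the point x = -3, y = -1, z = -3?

-34

∂²ψ/∂x² = 4*y
∂²ψ/∂y² = 30*y
∂²ψ/∂z² = 0
∇²ψ = 34*y
At (-3, -1, -3): -34.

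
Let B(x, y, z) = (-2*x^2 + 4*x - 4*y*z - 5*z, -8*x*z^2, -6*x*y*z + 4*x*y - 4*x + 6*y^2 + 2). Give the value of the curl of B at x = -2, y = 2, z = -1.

(36, -29, -12)

(∇×B)₁ = ∂B₃/∂y − ∂B₂/∂z = 10*x*z + 4*x + 12*y
(∇×B)₂ = ∂B₁/∂z − ∂B₃/∂x = 6*y*z - 8*y - 1
(∇×B)₃ = ∂B₂/∂x − ∂B₁/∂y = -8*z^2 + 4*z
∇×B = (10*x*z + 4*x + 12*y, 6*y*z - 8*y - 1, -8*z^2 + 4*z)
At (-2, 2, -1): (36, -29, -12).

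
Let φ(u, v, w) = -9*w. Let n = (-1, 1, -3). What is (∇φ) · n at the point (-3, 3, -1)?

27

∂φ/∂u = 0
∂φ/∂v = 0
∂φ/∂w = -9
∇φ at (-3, 3, -1) = (0, 0, -9)
∇φ · n = (0)(-1) + (0)(1) + (-9)(-3) = 27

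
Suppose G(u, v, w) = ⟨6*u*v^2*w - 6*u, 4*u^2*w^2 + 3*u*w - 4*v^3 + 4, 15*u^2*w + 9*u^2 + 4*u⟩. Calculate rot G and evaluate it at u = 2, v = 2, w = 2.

(-70, -112, -26)

(∇×G)₁ = ∂G₃/∂v − ∂G₂/∂w = -8*u^2*w - 3*u
(∇×G)₂ = ∂G₁/∂w − ∂G₃/∂u = 6*u*v^2 - 30*u*w - 18*u - 4
(∇×G)₃ = ∂G₂/∂u − ∂G₁/∂v = -12*u*v*w + 8*u*w^2 + 3*w
∇×G = (-8*u^2*w - 3*u, 6*u*v^2 - 30*u*w - 18*u - 4, -12*u*v*w + 8*u*w^2 + 3*w)
At (2, 2, 2): (-70, -112, -26).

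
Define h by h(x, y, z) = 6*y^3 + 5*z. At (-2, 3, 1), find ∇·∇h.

∂²h/∂x² = 0
∂²h/∂y² = 36*y
∂²h/∂z² = 0
∇²h = 36*y
At (-2, 3, 1): 108.

108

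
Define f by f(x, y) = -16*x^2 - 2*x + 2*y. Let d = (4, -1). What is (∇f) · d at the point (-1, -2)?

∂f/∂x = -32*x - 2
∂f/∂y = 2
∇f at (-1, -2) = (30, 2)
∇f · d = (30)(4) + (2)(-1) = 118

118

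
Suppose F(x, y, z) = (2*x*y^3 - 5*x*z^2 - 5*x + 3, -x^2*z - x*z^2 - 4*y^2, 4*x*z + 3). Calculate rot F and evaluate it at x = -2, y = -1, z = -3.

(16, -48, -9)

(∇×F)₁ = ∂F₃/∂y − ∂F₂/∂z = x^2 + 2*x*z
(∇×F)₂ = ∂F₁/∂z − ∂F₃/∂x = -10*x*z - 4*z
(∇×F)₃ = ∂F₂/∂x − ∂F₁/∂y = -6*x*y^2 - 2*x*z - z^2
∇×F = (x^2 + 2*x*z, -10*x*z - 4*z, -6*x*y^2 - 2*x*z - z^2)
At (-2, -1, -3): (16, -48, -9).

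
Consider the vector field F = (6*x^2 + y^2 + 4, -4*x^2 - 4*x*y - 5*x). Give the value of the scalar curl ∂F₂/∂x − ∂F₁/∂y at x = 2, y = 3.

-39

∂F₂/∂x = -8*x - 4*y - 5
∂F₁/∂y = 2*y
Scalar curl = -8*x - 6*y - 5
At (2, 3): -39.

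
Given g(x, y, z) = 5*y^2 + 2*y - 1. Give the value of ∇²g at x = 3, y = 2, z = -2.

∂²g/∂x² = 0
∂²g/∂y² = 10
∂²g/∂z² = 0
∇²g = 10
At (3, 2, -2): 10.

10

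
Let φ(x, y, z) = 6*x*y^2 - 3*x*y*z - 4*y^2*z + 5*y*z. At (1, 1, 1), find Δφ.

∂²φ/∂x² = 0
∂²φ/∂y² = 4*(3*x - 2*z)
∂²φ/∂z² = 0
∇²φ = 12*x - 8*z
At (1, 1, 1): 4.

4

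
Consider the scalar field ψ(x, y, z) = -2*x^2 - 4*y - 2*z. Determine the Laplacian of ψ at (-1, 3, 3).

-4

∂²ψ/∂x² = -4
∂²ψ/∂y² = 0
∂²ψ/∂z² = 0
∇²ψ = -4
At (-1, 3, 3): -4.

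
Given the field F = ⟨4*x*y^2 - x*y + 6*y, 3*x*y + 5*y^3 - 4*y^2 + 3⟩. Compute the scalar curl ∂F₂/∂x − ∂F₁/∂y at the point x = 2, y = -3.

∂F₂/∂x = 3*y
∂F₁/∂y = 8*x*y - x + 6
Scalar curl = -8*x*y + x + 3*y - 6
At (2, -3): 35.

35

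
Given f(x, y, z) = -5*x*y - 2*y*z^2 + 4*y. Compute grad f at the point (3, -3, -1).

(15, -13, -12)

∂f/∂x = -5*y
∂f/∂y = -5*x - 2*z^2 + 4
∂f/∂z = -4*y*z
∇f = (-5*y, -5*x - 2*z^2 + 4, -4*y*z)
At (3, -3, -1): (15, -13, -12).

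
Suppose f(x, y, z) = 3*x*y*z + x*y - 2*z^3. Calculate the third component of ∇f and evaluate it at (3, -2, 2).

(∇f)_3 = ∂f/∂z = 3*x*y - 6*z^2
At (3, -2, 2): -42.

-42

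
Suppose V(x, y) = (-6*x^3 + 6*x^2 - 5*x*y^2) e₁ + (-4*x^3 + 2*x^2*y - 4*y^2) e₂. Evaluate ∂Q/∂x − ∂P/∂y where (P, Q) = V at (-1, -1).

∂V₂/∂x = -12*x^2 + 4*x*y
∂V₁/∂y = -10*x*y
Scalar curl = -12*x^2 + 14*x*y
At (-1, -1): 2.

2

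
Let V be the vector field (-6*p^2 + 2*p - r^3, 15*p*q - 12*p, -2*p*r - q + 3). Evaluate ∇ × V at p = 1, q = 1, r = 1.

(∇×V)₁ = ∂V₃/∂q − ∂V₂/∂r = -1
(∇×V)₂ = ∂V₁/∂r − ∂V₃/∂p = -3*r^2 + 2*r
(∇×V)₃ = ∂V₂/∂p − ∂V₁/∂q = 15*q - 12
∇×V = (-1, -3*r^2 + 2*r, 15*q - 12)
At (1, 1, 1): (-1, -1, 3).

(-1, -1, 3)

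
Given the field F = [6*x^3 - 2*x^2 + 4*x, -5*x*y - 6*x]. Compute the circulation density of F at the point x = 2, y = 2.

∂F₂/∂x = -5*y - 6
∂F₁/∂y = 0
Scalar curl = -5*y - 6
At (2, 2): -16.

-16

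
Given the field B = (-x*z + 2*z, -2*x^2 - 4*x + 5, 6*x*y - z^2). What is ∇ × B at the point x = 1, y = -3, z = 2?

(∇×B)₁ = ∂B₃/∂y − ∂B₂/∂z = 6*x
(∇×B)₂ = ∂B₁/∂z − ∂B₃/∂x = -x - 6*y + 2
(∇×B)₃ = ∂B₂/∂x − ∂B₁/∂y = -4*x - 4
∇×B = (6*x, -x - 6*y + 2, -4*x - 4)
At (1, -3, 2): (6, 19, -8).

(6, 19, -8)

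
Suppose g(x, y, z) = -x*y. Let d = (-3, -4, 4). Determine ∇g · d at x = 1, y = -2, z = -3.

-2

∂g/∂x = -y
∂g/∂y = -x
∂g/∂z = 0
∇g at (1, -2, -3) = (2, -1, 0)
∇g · d = (2)(-3) + (-1)(-4) + (0)(4) = -2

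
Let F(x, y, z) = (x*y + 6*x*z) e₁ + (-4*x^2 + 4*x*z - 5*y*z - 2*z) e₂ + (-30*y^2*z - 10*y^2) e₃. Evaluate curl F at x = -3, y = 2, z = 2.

(∇×F)₁ = ∂F₃/∂y − ∂F₂/∂z = -4*x - 60*y*z - 15*y + 2
(∇×F)₂ = ∂F₁/∂z − ∂F₃/∂x = 6*x
(∇×F)₃ = ∂F₂/∂x − ∂F₁/∂y = -9*x + 4*z
∇×F = (-4*x - 60*y*z - 15*y + 2, 6*x, -9*x + 4*z)
At (-3, 2, 2): (-256, -18, 35).

(-256, -18, 35)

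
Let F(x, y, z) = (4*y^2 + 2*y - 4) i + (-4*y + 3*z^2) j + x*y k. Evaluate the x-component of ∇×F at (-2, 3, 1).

(∇×F)_1 = ∂F₃/∂y − ∂F₂/∂z
= x − (6*z)
= x - 6*z
At (-2, 3, 1): -8.

-8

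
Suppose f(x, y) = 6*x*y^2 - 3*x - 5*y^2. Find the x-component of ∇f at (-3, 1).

(∇f)_1 = ∂f/∂x = 6*y^2 - 3
At (-3, 1): 3.

3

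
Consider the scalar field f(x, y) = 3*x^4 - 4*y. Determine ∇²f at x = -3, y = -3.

324

∂²f/∂x² = 36*x^2
∂²f/∂y² = 0
∇²f = 36*x^2
At (-3, -3): 324.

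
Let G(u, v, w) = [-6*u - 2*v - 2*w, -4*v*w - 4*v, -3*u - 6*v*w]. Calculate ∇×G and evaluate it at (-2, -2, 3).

(∇×G)₁ = ∂G₃/∂v − ∂G₂/∂w = 4*v - 6*w
(∇×G)₂ = ∂G₁/∂w − ∂G₃/∂u = 1
(∇×G)₃ = ∂G₂/∂u − ∂G₁/∂v = 2
∇×G = (4*v - 6*w, 1, 2)
At (-2, -2, 3): (-26, 1, 2).

(-26, 1, 2)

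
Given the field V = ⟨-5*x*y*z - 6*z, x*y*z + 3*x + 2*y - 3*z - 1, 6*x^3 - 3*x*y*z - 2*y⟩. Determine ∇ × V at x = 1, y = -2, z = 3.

(-6, -32, 12)

(∇×V)₁ = ∂V₃/∂y − ∂V₂/∂z = -x*y - 3*x*z + 1
(∇×V)₂ = ∂V₁/∂z − ∂V₃/∂x = -18*x^2 - 5*x*y + 3*y*z - 6
(∇×V)₃ = ∂V₂/∂x − ∂V₁/∂y = 5*x*z + y*z + 3
∇×V = (-x*y - 3*x*z + 1, -18*x^2 - 5*x*y + 3*y*z - 6, 5*x*z + y*z + 3)
At (1, -2, 3): (-6, -32, 12).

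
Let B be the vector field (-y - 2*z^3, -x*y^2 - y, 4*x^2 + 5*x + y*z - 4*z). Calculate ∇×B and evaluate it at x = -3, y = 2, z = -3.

(-3, -35, -3)

(∇×B)₁ = ∂B₃/∂y − ∂B₂/∂z = z
(∇×B)₂ = ∂B₁/∂z − ∂B₃/∂x = -8*x - 6*z^2 - 5
(∇×B)₃ = ∂B₂/∂x − ∂B₁/∂y = -y^2 + 1
∇×B = (z, -8*x - 6*z^2 - 5, -y^2 + 1)
At (-3, 2, -3): (-3, -35, -3).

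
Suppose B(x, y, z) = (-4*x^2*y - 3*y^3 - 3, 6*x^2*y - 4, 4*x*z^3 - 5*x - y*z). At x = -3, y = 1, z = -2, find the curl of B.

(∇×B)₁ = ∂B₃/∂y − ∂B₂/∂z = -z
(∇×B)₂ = ∂B₁/∂z − ∂B₃/∂x = -4*z^3 + 5
(∇×B)₃ = ∂B₂/∂x − ∂B₁/∂y = 4*x^2 + 12*x*y + 9*y^2
∇×B = (-z, -4*z^3 + 5, 4*x^2 + 12*x*y + 9*y^2)
At (-3, 1, -2): (2, 37, 9).

(2, 37, 9)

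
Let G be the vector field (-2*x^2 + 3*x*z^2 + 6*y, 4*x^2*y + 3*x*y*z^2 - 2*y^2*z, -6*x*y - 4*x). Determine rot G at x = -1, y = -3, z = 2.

(∇×G)₁ = ∂G₃/∂y − ∂G₂/∂z = -6*x*y*z - 6*x + 2*y^2
(∇×G)₂ = ∂G₁/∂z − ∂G₃/∂x = 6*x*z + 6*y + 4
(∇×G)₃ = ∂G₂/∂x − ∂G₁/∂y = 8*x*y + 3*y*z^2 - 6
∇×G = (-6*x*y*z - 6*x + 2*y^2, 6*x*z + 6*y + 4, 8*x*y + 3*y*z^2 - 6)
At (-1, -3, 2): (-12, -26, -18).

(-12, -26, -18)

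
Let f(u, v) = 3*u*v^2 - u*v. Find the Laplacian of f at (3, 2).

∂²f/∂u² = 0
∂²f/∂v² = 6*u
∇²f = 6*u
At (3, 2): 18.

18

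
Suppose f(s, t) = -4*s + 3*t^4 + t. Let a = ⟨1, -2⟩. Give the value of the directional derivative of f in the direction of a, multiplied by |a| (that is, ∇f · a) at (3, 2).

∂f/∂s = -4
∂f/∂t = 12*t^3 + 1
∇f at (3, 2) = (-4, 97)
∇f · a = (-4)(1) + (97)(-2) = -198

-198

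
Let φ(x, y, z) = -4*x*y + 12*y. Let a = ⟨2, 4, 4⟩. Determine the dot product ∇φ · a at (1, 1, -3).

∂φ/∂x = -4*y
∂φ/∂y = -4*x + 12
∂φ/∂z = 0
∇φ at (1, 1, -3) = (-4, 8, 0)
∇φ · a = (-4)(2) + (8)(4) + (0)(4) = 24

24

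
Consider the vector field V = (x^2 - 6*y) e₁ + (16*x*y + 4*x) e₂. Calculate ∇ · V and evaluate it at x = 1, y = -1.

18

∂V₁/∂x = 2*x
∂V₂/∂y = 16*x
∇·V = 18*x
At (1, -1): 18.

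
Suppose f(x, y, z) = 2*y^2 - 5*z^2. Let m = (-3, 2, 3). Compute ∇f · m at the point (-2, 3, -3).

∂f/∂x = 0
∂f/∂y = 4*y
∂f/∂z = -10*z
∇f at (-2, 3, -3) = (0, 12, 30)
∇f · m = (0)(-3) + (12)(2) + (30)(3) = 114

114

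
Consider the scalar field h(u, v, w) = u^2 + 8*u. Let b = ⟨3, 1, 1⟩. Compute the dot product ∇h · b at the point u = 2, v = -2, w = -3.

∂h/∂u = 2*u + 8
∂h/∂v = 0
∂h/∂w = 0
∇h at (2, -2, -3) = (12, 0, 0)
∇h · b = (12)(3) + (0)(1) + (0)(1) = 36

36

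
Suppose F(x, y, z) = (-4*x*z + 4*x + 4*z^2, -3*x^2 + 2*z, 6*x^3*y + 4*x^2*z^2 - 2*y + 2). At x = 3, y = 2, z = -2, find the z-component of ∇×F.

(∇×F)_3 = ∂F₂/∂x − ∂F₁/∂y
= -6*x − (0)
= -6*x
At (3, 2, -2): -18.

-18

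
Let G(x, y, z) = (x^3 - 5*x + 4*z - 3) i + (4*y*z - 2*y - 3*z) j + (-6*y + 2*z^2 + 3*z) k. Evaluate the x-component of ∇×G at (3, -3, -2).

(∇×G)_1 = ∂G₃/∂y − ∂G₂/∂z
= -6 − (4*y - 3)
= -4*y - 3
At (3, -3, -2): 9.

9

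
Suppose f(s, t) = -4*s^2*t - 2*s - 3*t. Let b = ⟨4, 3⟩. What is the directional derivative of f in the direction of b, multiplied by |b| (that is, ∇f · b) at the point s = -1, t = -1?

∂f/∂s = -8*s*t - 2
∂f/∂t = -4*s^2 - 3
∇f at (-1, -1) = (-10, -7)
∇f · b = (-10)(4) + (-7)(3) = -61

-61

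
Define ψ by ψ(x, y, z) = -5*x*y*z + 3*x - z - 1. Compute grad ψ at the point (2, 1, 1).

∂ψ/∂x = -5*y*z + 3
∂ψ/∂y = -5*x*z
∂ψ/∂z = -5*x*y - 1
∇ψ = (-5*y*z + 3, -5*x*z, -5*x*y - 1)
At (2, 1, 1): (-2, -10, -11).

(-2, -10, -11)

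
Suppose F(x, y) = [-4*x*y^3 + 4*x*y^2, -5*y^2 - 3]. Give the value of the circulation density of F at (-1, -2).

∂F₂/∂x = 0
∂F₁/∂y = -12*x*y^2 + 8*x*y
Scalar curl = 12*x*y^2 - 8*x*y
At (-1, -2): -64.

-64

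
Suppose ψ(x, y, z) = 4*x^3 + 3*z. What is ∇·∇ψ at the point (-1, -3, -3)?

-24

∂²ψ/∂x² = 24*x
∂²ψ/∂y² = 0
∂²ψ/∂z² = 0
∇²ψ = 24*x
At (-1, -3, -3): -24.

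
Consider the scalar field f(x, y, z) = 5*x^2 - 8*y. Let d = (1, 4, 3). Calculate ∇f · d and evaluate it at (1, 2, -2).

∂f/∂x = 10*x
∂f/∂y = -8
∂f/∂z = 0
∇f at (1, 2, -2) = (10, -8, 0)
∇f · d = (10)(1) + (-8)(4) + (0)(3) = -22

-22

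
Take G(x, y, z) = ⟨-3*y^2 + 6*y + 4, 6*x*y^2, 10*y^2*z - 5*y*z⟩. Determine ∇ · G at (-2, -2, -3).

98

∂G₁/∂x = 0
∂G₂/∂y = 12*x*y
∂G₃/∂z = 10*y^2 - 5*y
∇·G = 12*x*y + 10*y^2 - 5*y
At (-2, -2, -3): 98.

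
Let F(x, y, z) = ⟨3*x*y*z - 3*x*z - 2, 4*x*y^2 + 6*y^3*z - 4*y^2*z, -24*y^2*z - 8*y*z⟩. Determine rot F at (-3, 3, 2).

(-430, -18, 54)

(∇×F)₁ = ∂F₃/∂y − ∂F₂/∂z = -6*y^3 + 4*y^2 - 48*y*z - 8*z
(∇×F)₂ = ∂F₁/∂z − ∂F₃/∂x = 3*x*y - 3*x
(∇×F)₃ = ∂F₂/∂x − ∂F₁/∂y = -3*x*z + 4*y^2
∇×F = (-6*y^3 + 4*y^2 - 48*y*z - 8*z, 3*x*y - 3*x, -3*x*z + 4*y^2)
At (-3, 3, 2): (-430, -18, 54).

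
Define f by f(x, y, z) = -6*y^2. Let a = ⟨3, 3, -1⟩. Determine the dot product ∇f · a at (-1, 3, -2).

-108

∂f/∂x = 0
∂f/∂y = -12*y
∂f/∂z = 0
∇f at (-1, 3, -2) = (0, -36, 0)
∇f · a = (0)(3) + (-36)(3) + (0)(-1) = -108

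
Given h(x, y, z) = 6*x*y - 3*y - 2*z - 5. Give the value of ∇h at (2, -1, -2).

(-6, 9, -2)

∂h/∂x = 6*y
∂h/∂y = 6*x - 3
∂h/∂z = -2
∇h = (6*y, 6*x - 3, -2)
At (2, -1, -2): (-6, 9, -2).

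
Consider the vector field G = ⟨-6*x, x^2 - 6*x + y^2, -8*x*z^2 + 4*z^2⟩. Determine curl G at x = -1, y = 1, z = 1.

(∇×G)₁ = ∂G₃/∂y − ∂G₂/∂z = 0
(∇×G)₂ = ∂G₁/∂z − ∂G₃/∂x = 8*z^2
(∇×G)₃ = ∂G₂/∂x − ∂G₁/∂y = 2*x - 6
∇×G = (0, 8*z^2, 2*x - 6)
At (-1, 1, 1): (0, 8, -8).

(0, 8, -8)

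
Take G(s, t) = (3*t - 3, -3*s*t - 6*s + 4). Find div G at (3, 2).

-9

∂G₁/∂s = 0
∂G₂/∂t = -3*s
∇·G = -3*s
At (3, 2): -9.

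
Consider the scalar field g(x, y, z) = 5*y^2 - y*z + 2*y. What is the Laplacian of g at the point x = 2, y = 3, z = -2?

10

∂²g/∂x² = 0
∂²g/∂y² = 10
∂²g/∂z² = 0
∇²g = 10
At (2, 3, -2): 10.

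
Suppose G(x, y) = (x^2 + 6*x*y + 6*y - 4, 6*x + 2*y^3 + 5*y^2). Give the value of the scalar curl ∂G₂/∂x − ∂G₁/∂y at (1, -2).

-6

∂G₂/∂x = 6
∂G₁/∂y = 6*x + 6
Scalar curl = -6*x
At (1, -2): -6.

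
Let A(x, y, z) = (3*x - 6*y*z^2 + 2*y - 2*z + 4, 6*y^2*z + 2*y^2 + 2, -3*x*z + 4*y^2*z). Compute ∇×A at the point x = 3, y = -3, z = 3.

(-126, 115, 52)

(∇×A)₁ = ∂A₃/∂y − ∂A₂/∂z = -6*y^2 + 8*y*z
(∇×A)₂ = ∂A₁/∂z − ∂A₃/∂x = -12*y*z + 3*z - 2
(∇×A)₃ = ∂A₂/∂x − ∂A₁/∂y = 6*z^2 - 2
∇×A = (-6*y^2 + 8*y*z, -12*y*z + 3*z - 2, 6*z^2 - 2)
At (3, -3, 3): (-126, 115, 52).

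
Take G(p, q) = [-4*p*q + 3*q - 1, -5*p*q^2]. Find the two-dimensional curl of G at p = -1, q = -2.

-27

∂G₂/∂p = -5*q^2
∂G₁/∂q = -4*p + 3
Scalar curl = 4*p - 5*q^2 - 3
At (-1, -2): -27.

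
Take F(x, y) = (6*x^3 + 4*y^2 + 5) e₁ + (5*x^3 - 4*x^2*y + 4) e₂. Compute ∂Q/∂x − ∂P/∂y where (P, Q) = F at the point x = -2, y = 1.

68

∂F₂/∂x = 15*x^2 - 8*x*y
∂F₁/∂y = 8*y
Scalar curl = 15*x^2 - 8*x*y - 8*y
At (-2, 1): 68.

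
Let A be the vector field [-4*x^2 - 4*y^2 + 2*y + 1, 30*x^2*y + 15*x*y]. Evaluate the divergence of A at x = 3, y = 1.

291

∂A₁/∂x = -8*x
∂A₂/∂y = 30*x^2 + 15*x
∇·A = 30*x^2 + 7*x
At (3, 1): 291.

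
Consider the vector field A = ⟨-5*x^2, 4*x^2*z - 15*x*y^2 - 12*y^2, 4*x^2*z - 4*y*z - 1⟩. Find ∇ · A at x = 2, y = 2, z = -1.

∂A₁/∂x = -10*x
∂A₂/∂y = -30*x*y - 24*y
∂A₃/∂z = 4*x^2 - 4*y
∇·A = 4*x^2 - 30*x*y - 10*x - 28*y
At (2, 2, -1): -180.

-180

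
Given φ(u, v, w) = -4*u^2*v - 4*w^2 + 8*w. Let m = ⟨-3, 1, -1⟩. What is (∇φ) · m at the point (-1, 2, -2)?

∂φ/∂u = -8*u*v
∂φ/∂v = -4*u^2
∂φ/∂w = -8*w + 8
∇φ at (-1, 2, -2) = (16, -4, 24)
∇φ · m = (16)(-3) + (-4)(1) + (24)(-1) = -76

-76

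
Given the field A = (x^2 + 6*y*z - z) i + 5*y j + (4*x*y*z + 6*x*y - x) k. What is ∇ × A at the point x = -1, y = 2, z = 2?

(-14, -16, -12)

(∇×A)₁ = ∂A₃/∂y − ∂A₂/∂z = 4*x*z + 6*x
(∇×A)₂ = ∂A₁/∂z − ∂A₃/∂x = -4*y*z
(∇×A)₃ = ∂A₂/∂x − ∂A₁/∂y = -6*z
∇×A = (4*x*z + 6*x, -4*y*z, -6*z)
At (-1, 2, 2): (-14, -16, -12).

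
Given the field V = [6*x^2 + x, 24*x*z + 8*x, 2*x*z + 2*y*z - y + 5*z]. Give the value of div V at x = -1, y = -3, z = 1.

∂V₁/∂x = 12*x + 1
∂V₂/∂y = 0
∂V₃/∂z = 2*x + 2*y + 5
∇·V = 14*x + 2*y + 6
At (-1, -3, 1): -14.

-14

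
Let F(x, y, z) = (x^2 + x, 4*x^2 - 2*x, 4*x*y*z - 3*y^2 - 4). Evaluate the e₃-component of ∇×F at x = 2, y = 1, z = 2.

14

(∇×F)_3 = ∂F₂/∂x − ∂F₁/∂y
= 8*x - 2 − (0)
= 8*x - 2
At (2, 1, 2): 14.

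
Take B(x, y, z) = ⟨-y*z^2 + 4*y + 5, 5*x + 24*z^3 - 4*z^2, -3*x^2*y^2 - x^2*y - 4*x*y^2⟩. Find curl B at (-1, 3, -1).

(∇×B)₁ = ∂B₃/∂y − ∂B₂/∂z = -6*x^2*y - x^2 - 8*x*y - 72*z^2 + 8*z
(∇×B)₂ = ∂B₁/∂z − ∂B₃/∂x = 6*x*y^2 + 2*x*y + 4*y^2 - 2*y*z
(∇×B)₃ = ∂B₂/∂x − ∂B₁/∂y = z^2 + 1
∇×B = (-6*x^2*y - x^2 - 8*x*y - 72*z^2 + 8*z, 6*x*y^2 + 2*x*y + 4*y^2 - 2*y*z, z^2 + 1)
At (-1, 3, -1): (-75, -18, 2).

(-75, -18, 2)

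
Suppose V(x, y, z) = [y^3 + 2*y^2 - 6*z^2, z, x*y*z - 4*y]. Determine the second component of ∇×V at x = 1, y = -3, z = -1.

(∇×V)_2 = ∂V₁/∂z − ∂V₃/∂x
= -12*z − (y*z)
= -y*z - 12*z
At (1, -3, -1): 9.

9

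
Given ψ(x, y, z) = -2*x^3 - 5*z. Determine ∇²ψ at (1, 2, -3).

-12

∂²ψ/∂x² = -12*x
∂²ψ/∂y² = 0
∂²ψ/∂z² = 0
∇²ψ = -12*x
At (1, 2, -3): -12.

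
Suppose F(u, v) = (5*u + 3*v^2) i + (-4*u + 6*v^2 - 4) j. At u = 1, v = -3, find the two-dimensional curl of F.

14

∂F₂/∂u = -4
∂F₁/∂v = 6*v
Scalar curl = -6*v - 4
At (1, -3): 14.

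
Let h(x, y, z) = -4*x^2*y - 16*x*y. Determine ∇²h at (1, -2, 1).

∂²h/∂x² = -8*y
∂²h/∂y² = 0
∂²h/∂z² = 0
∇²h = -8*y
At (1, -2, 1): 16.

16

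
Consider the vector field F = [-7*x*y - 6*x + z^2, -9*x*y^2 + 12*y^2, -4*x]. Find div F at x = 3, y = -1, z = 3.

31

∂F₁/∂x = -7*y - 6
∂F₂/∂y = -18*x*y + 24*y
∂F₃/∂z = 0
∇·F = -18*x*y + 17*y - 6
At (3, -1, 3): 31.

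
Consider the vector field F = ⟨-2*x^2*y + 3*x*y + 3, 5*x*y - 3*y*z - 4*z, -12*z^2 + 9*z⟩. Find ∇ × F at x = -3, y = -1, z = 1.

(1, 0, 22)

(∇×F)₁ = ∂F₃/∂y − ∂F₂/∂z = 3*y + 4
(∇×F)₂ = ∂F₁/∂z − ∂F₃/∂x = 0
(∇×F)₃ = ∂F₂/∂x − ∂F₁/∂y = 2*x^2 - 3*x + 5*y
∇×F = (3*y + 4, 0, 2*x^2 - 3*x + 5*y)
At (-3, -1, 1): (1, 0, 22).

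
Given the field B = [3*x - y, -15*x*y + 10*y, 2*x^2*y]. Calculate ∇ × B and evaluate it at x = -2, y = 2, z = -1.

(∇×B)₁ = ∂B₃/∂y − ∂B₂/∂z = 2*x^2
(∇×B)₂ = ∂B₁/∂z − ∂B₃/∂x = -4*x*y
(∇×B)₃ = ∂B₂/∂x − ∂B₁/∂y = -15*y + 1
∇×B = (2*x^2, -4*x*y, -15*y + 1)
At (-2, 2, -1): (8, 16, -29).

(8, 16, -29)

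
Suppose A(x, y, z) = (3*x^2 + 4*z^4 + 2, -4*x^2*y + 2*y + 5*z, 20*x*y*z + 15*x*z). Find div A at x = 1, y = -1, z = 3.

∂A₁/∂x = 6*x
∂A₂/∂y = -4*x^2 + 2
∂A₃/∂z = 20*x*y + 15*x
∇·A = -4*x^2 + 20*x*y + 21*x + 2
At (1, -1, 3): -1.

-1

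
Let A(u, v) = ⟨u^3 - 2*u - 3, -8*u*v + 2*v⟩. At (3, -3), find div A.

3

∂A₁/∂u = 3*u^2 - 2
∂A₂/∂v = -8*u + 2
∇·A = 3*u^2 - 8*u
At (3, -3): 3.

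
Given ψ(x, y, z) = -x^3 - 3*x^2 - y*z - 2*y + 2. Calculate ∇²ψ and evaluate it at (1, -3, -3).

-12

∂²ψ/∂x² = -6*(x + 1)
∂²ψ/∂y² = 0
∂²ψ/∂z² = 0
∇²ψ = -6*x - 6
At (1, -3, -3): -12.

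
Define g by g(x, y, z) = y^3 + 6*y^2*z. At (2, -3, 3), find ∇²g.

18

∂²g/∂x² = 0
∂²g/∂y² = 6*(y + 2*z)
∂²g/∂z² = 0
∇²g = 6*y + 12*z
At (2, -3, 3): 18.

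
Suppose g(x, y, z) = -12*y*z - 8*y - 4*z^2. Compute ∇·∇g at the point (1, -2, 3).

-8

∂²g/∂x² = 0
∂²g/∂y² = 0
∂²g/∂z² = -8
∇²g = -8
At (1, -2, 3): -8.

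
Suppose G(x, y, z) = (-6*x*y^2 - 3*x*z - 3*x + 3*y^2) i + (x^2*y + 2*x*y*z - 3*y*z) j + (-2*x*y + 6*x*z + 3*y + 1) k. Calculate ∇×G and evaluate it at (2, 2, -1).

(∇×G)₁ = ∂G₃/∂y − ∂G₂/∂z = -2*x*y - 2*x + 3*y + 3
(∇×G)₂ = ∂G₁/∂z − ∂G₃/∂x = -3*x + 2*y - 6*z
(∇×G)₃ = ∂G₂/∂x − ∂G₁/∂y = 14*x*y + 2*y*z - 6*y
∇×G = (-2*x*y - 2*x + 3*y + 3, -3*x + 2*y - 6*z, 14*x*y + 2*y*z - 6*y)
At (2, 2, -1): (-3, 4, 40).

(-3, 4, 40)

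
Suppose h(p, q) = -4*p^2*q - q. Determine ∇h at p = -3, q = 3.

(72, -37)

∂h/∂p = -8*p*q
∂h/∂q = -4*p^2 - 1
∇h = (-8*p*q, -4*p^2 - 1)
At (-3, 3): (72, -37).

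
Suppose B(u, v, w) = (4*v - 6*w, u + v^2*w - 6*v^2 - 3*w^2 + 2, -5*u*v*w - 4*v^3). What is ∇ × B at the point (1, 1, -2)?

(∇×B)₁ = ∂B₃/∂v − ∂B₂/∂w = -5*u*w - 13*v^2 + 6*w
(∇×B)₂ = ∂B₁/∂w − ∂B₃/∂u = 5*v*w - 6
(∇×B)₃ = ∂B₂/∂u − ∂B₁/∂v = -3
∇×B = (-5*u*w - 13*v^2 + 6*w, 5*v*w - 6, -3)
At (1, 1, -2): (-15, -16, -3).

(-15, -16, -3)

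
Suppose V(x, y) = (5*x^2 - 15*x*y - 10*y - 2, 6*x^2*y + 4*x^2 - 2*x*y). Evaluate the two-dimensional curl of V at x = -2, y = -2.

16

∂V₂/∂x = 12*x*y + 8*x - 2*y
∂V₁/∂y = -15*x - 10
Scalar curl = 12*x*y + 23*x - 2*y + 10
At (-2, -2): 16.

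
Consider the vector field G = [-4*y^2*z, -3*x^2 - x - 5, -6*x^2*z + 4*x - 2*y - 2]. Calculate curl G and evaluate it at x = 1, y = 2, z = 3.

(∇×G)₁ = ∂G₃/∂y − ∂G₂/∂z = -2
(∇×G)₂ = ∂G₁/∂z − ∂G₃/∂x = 12*x*z - 4*y^2 - 4
(∇×G)₃ = ∂G₂/∂x − ∂G₁/∂y = -6*x + 8*y*z - 1
∇×G = (-2, 12*x*z - 4*y^2 - 4, -6*x + 8*y*z - 1)
At (1, 2, 3): (-2, 16, 41).

(-2, 16, 41)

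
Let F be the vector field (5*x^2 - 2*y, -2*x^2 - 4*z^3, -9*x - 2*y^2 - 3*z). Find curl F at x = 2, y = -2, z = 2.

(56, 9, -6)

(∇×F)₁ = ∂F₃/∂y − ∂F₂/∂z = -4*y + 12*z^2
(∇×F)₂ = ∂F₁/∂z − ∂F₃/∂x = 9
(∇×F)₃ = ∂F₂/∂x − ∂F₁/∂y = -4*x + 2
∇×F = (-4*y + 12*z^2, 9, -4*x + 2)
At (2, -2, 2): (56, 9, -6).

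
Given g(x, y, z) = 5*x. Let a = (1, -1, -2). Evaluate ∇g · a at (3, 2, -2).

∂g/∂x = 5
∂g/∂y = 0
∂g/∂z = 0
∇g at (3, 2, -2) = (5, 0, 0)
∇g · a = (5)(1) + (0)(-1) + (0)(-2) = 5

5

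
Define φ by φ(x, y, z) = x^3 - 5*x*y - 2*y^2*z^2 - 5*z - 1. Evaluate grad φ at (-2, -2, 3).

∂φ/∂x = 3*x^2 - 5*y
∂φ/∂y = -5*x - 4*y*z^2
∂φ/∂z = -4*y^2*z - 5
∇φ = (3*x^2 - 5*y, -5*x - 4*y*z^2, -4*y^2*z - 5)
At (-2, -2, 3): (22, 82, -53).

(22, 82, -53)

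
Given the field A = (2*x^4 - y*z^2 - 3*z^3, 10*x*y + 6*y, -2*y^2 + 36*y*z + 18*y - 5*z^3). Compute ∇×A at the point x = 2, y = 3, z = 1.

(∇×A)₁ = ∂A₃/∂y − ∂A₂/∂z = -4*y + 36*z + 18
(∇×A)₂ = ∂A₁/∂z − ∂A₃/∂x = -2*y*z - 9*z^2
(∇×A)₃ = ∂A₂/∂x − ∂A₁/∂y = 10*y + z^2
∇×A = (-4*y + 36*z + 18, -2*y*z - 9*z^2, 10*y + z^2)
At (2, 3, 1): (42, -15, 31).

(42, -15, 31)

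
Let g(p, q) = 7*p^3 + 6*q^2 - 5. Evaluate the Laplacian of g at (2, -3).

∂²g/∂p² = 42*p
∂²g/∂q² = 12
∇²g = 42*p + 12
At (2, -3): 96.

96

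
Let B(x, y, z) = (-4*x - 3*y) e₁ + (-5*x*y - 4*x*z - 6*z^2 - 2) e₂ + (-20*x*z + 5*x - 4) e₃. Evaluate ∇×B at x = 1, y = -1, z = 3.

(∇×B)₁ = ∂B₃/∂y − ∂B₂/∂z = 4*x + 12*z
(∇×B)₂ = ∂B₁/∂z − ∂B₃/∂x = 20*z - 5
(∇×B)₃ = ∂B₂/∂x − ∂B₁/∂y = -5*y - 4*z + 3
∇×B = (4*x + 12*z, 20*z - 5, -5*y - 4*z + 3)
At (1, -1, 3): (40, 55, -4).

(40, 55, -4)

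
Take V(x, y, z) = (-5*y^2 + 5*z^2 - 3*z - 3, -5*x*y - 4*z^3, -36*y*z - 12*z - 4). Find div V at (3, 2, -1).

∂V₁/∂x = 0
∂V₂/∂y = -5*x
∂V₃/∂z = -36*y - 12
∇·V = -5*x - 36*y - 12
At (3, 2, -1): -99.

-99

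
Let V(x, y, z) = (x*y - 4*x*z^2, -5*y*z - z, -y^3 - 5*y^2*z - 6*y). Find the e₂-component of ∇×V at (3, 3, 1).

(∇×V)_2 = ∂V₁/∂z − ∂V₃/∂x
= -8*x*z − (0)
= -8*x*z
At (3, 3, 1): -24.

-24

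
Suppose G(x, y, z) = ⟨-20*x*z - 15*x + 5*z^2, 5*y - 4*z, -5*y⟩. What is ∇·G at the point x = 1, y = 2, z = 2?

-50

∂G₁/∂x = -20*z - 15
∂G₂/∂y = 5
∂G₃/∂z = 0
∇·G = -20*z - 10
At (1, 2, 2): -50.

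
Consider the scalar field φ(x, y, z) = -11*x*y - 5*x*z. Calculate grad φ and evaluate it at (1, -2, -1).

(27, -11, -5)

∂φ/∂x = -11*y - 5*z
∂φ/∂y = -11*x
∂φ/∂z = -5*x
∇φ = (-11*y - 5*z, -11*x, -5*x)
At (1, -2, -1): (27, -11, -5).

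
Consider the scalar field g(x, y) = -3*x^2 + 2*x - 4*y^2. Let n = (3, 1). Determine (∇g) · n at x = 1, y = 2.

∂g/∂x = -6*x + 2
∂g/∂y = -8*y
∇g at (1, 2) = (-4, -16)
∇g · n = (-4)(3) + (-16)(1) = -28

-28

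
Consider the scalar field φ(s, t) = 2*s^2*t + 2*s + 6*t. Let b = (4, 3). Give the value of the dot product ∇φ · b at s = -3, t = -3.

∂φ/∂s = 4*s*t + 2
∂φ/∂t = 2*s^2 + 6
∇φ at (-3, -3) = (38, 24)
∇φ · b = (38)(4) + (24)(3) = 224

224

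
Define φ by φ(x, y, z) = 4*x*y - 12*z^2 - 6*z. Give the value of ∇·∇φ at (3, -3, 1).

∂²φ/∂x² = 0
∂²φ/∂y² = 0
∂²φ/∂z² = -24
∇²φ = -24
At (3, -3, 1): -24.

-24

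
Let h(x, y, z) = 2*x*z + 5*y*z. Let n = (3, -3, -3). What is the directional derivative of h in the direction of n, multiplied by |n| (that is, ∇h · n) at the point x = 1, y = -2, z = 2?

∂h/∂x = 2*z
∂h/∂y = 5*z
∂h/∂z = 2*x + 5*y
∇h at (1, -2, 2) = (4, 10, -8)
∇h · n = (4)(3) + (10)(-3) + (-8)(-3) = 6

6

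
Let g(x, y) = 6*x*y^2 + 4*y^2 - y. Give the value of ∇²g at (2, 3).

32

∂²g/∂x² = 0
∂²g/∂y² = 4*(3*x + 2)
∇²g = 12*x + 8
At (2, 3): 32.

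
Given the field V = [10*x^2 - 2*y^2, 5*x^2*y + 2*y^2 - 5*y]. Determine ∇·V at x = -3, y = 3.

-8

∂V₁/∂x = 20*x
∂V₂/∂y = 5*x^2 + 4*y - 5
∇·V = 5*x^2 + 20*x + 4*y - 5
At (-3, 3): -8.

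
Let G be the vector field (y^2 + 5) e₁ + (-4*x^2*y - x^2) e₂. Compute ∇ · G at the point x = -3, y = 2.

-36

∂G₁/∂x = 0
∂G₂/∂y = -4*x^2
∇·G = -4*x^2
At (-3, 2): -36.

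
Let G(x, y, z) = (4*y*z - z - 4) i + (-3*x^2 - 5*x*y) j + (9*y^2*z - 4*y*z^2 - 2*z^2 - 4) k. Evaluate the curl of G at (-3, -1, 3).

(∇×G)₁ = ∂G₃/∂y − ∂G₂/∂z = 18*y*z - 4*z^2
(∇×G)₂ = ∂G₁/∂z − ∂G₃/∂x = 4*y - 1
(∇×G)₃ = ∂G₂/∂x − ∂G₁/∂y = -6*x - 5*y - 4*z
∇×G = (18*y*z - 4*z^2, 4*y - 1, -6*x - 5*y - 4*z)
At (-3, -1, 3): (-90, -5, 11).

(-90, -5, 11)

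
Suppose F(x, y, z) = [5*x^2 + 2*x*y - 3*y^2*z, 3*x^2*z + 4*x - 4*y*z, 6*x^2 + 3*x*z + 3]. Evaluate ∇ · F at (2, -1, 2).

∂F₁/∂x = 10*x + 2*y
∂F₂/∂y = -4*z
∂F₃/∂z = 3*x
∇·F = 13*x + 2*y - 4*z
At (2, -1, 2): 16.

16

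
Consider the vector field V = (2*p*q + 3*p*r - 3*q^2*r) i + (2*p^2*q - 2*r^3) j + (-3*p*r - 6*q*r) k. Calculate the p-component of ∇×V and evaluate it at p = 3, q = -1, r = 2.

12

(∇×V)_1 = ∂V₃/∂q − ∂V₂/∂r
= -6*r − (-6*r^2)
= 6*r^2 - 6*r
At (3, -1, 2): 12.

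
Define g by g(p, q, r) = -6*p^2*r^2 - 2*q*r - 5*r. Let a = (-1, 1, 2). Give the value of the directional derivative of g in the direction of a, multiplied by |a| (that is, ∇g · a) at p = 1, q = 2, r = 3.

∂g/∂p = -12*p*r^2
∂g/∂q = -2*r
∂g/∂r = -12*p^2*r - 2*q - 5
∇g at (1, 2, 3) = (-108, -6, -45)
∇g · a = (-108)(-1) + (-6)(1) + (-45)(2) = 12

12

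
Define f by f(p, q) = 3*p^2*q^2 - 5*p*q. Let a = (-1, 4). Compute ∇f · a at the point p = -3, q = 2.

∂f/∂p = 6*p*q^2 - 5*q
∂f/∂q = 6*p^2*q - 5*p
∇f at (-3, 2) = (-82, 123)
∇f · a = (-82)(-1) + (123)(4) = 574

574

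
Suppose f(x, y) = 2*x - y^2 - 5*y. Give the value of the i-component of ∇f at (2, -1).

(∇f)_1 = ∂f/∂x = 2
At (2, -1): 2.

2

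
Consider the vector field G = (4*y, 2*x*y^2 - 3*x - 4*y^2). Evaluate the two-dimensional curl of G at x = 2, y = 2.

1

∂G₂/∂x = 2*y^2 - 3
∂G₁/∂y = 4
Scalar curl = 2*y^2 - 7
At (2, 2): 1.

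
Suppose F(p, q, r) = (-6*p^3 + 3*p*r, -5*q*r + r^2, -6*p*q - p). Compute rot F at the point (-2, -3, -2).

(1, -23, 0)

(∇×F)₁ = ∂F₃/∂q − ∂F₂/∂r = -6*p + 5*q - 2*r
(∇×F)₂ = ∂F₁/∂r − ∂F₃/∂p = 3*p + 6*q + 1
(∇×F)₃ = ∂F₂/∂p − ∂F₁/∂q = 0
∇×F = (-6*p + 5*q - 2*r, 3*p + 6*q + 1, 0)
At (-2, -3, -2): (1, -23, 0).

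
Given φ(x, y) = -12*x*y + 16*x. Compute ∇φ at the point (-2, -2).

(40, 24)

∂φ/∂x = -12*y + 16
∂φ/∂y = -12*x
∇φ = (-12*y + 16, -12*x)
At (-2, -2): (40, 24).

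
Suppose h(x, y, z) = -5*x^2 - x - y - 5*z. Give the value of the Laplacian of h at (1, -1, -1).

-10

∂²h/∂x² = -10
∂²h/∂y² = 0
∂²h/∂z² = 0
∇²h = -10
At (1, -1, -1): -10.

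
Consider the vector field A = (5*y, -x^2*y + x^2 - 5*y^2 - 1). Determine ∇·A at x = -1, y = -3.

29

∂A₁/∂x = 0
∂A₂/∂y = -x^2 - 10*y
∇·A = -x^2 - 10*y
At (-1, -3): 29.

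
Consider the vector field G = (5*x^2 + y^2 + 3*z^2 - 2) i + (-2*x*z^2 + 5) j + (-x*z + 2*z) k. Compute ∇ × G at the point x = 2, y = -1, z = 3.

(24, 21, -16)

(∇×G)₁ = ∂G₃/∂y − ∂G₂/∂z = 4*x*z
(∇×G)₂ = ∂G₁/∂z − ∂G₃/∂x = 7*z
(∇×G)₃ = ∂G₂/∂x − ∂G₁/∂y = -2*y - 2*z^2
∇×G = (4*x*z, 7*z, -2*y - 2*z^2)
At (2, -1, 3): (24, 21, -16).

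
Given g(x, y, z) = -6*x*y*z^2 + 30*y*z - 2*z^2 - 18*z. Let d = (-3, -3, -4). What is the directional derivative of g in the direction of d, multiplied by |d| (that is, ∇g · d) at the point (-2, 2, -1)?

98

∂g/∂x = -6*y*z^2
∂g/∂y = -6*x*z^2 + 30*z
∂g/∂z = -12*x*y*z + 30*y - 4*z - 18
∇g at (-2, 2, -1) = (-12, -18, -2)
∇g · d = (-12)(-3) + (-18)(-3) + (-2)(-4) = 98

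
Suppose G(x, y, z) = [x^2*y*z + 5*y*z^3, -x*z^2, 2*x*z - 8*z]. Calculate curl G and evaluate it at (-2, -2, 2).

(∇×G)₁ = ∂G₃/∂y − ∂G₂/∂z = 2*x*z
(∇×G)₂ = ∂G₁/∂z − ∂G₃/∂x = x^2*y + 15*y*z^2 - 2*z
(∇×G)₃ = ∂G₂/∂x − ∂G₁/∂y = -x^2*z - 5*z^3 - z^2
∇×G = (2*x*z, x^2*y + 15*y*z^2 - 2*z, -x^2*z - 5*z^3 - z^2)
At (-2, -2, 2): (-8, -132, -52).

(-8, -132, -52)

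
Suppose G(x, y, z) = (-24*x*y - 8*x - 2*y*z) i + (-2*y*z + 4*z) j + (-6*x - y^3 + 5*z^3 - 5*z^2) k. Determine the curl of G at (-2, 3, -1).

(∇×G)₁ = ∂G₃/∂y − ∂G₂/∂z = -3*y^2 + 2*y - 4
(∇×G)₂ = ∂G₁/∂z − ∂G₃/∂x = -2*y + 6
(∇×G)₃ = ∂G₂/∂x − ∂G₁/∂y = 24*x + 2*z
∇×G = (-3*y^2 + 2*y - 4, -2*y + 6, 24*x + 2*z)
At (-2, 3, -1): (-25, 0, -50).

(-25, 0, -50)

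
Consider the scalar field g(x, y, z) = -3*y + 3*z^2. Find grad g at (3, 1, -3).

∂g/∂x = 0
∂g/∂y = -3
∂g/∂z = 6*z
∇g = (0, -3, 6*z)
At (3, 1, -3): (0, -3, -18).

(0, -3, -18)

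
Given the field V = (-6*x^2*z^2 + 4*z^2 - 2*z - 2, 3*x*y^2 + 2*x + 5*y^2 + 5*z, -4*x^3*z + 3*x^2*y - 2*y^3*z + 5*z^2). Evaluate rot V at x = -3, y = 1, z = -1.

(∇×V)₁ = ∂V₃/∂y − ∂V₂/∂z = 3*x^2 - 6*y^2*z - 5
(∇×V)₂ = ∂V₁/∂z − ∂V₃/∂x = -6*x*y + 8*z - 2
(∇×V)₃ = ∂V₂/∂x − ∂V₁/∂y = 3*y^2 + 2
∇×V = (3*x^2 - 6*y^2*z - 5, -6*x*y + 8*z - 2, 3*y^2 + 2)
At (-3, 1, -1): (28, 8, 5).

(28, 8, 5)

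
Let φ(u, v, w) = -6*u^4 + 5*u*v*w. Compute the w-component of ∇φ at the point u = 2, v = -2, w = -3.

-20

(∇φ)_3 = ∂φ/∂w = 5*u*v
At (2, -2, -3): -20.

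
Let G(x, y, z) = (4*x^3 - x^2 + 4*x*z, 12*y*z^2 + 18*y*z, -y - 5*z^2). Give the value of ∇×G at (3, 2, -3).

(∇×G)₁ = ∂G₃/∂y − ∂G₂/∂z = -24*y*z - 18*y - 1
(∇×G)₂ = ∂G₁/∂z − ∂G₃/∂x = 4*x
(∇×G)₃ = ∂G₂/∂x − ∂G₁/∂y = 0
∇×G = (-24*y*z - 18*y - 1, 4*x, 0)
At (3, 2, -3): (107, 12, 0).

(107, 12, 0)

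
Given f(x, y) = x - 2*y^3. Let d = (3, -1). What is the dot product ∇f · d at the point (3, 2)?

27

∂f/∂x = 1
∂f/∂y = -6*y^2
∇f at (3, 2) = (1, -24)
∇f · d = (1)(3) + (-24)(-1) = 27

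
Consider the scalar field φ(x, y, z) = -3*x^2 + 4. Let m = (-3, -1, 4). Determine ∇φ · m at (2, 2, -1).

36

∂φ/∂x = -6*x
∂φ/∂y = 0
∂φ/∂z = 0
∇φ at (2, 2, -1) = (-12, 0, 0)
∇φ · m = (-12)(-3) + (0)(-1) + (0)(4) = 36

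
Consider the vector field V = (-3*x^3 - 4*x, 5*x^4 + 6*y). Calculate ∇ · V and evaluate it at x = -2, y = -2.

∂V₁/∂x = -9*x^2 - 4
∂V₂/∂y = 6
∇·V = -9*x^2 + 2
At (-2, -2): -34.

-34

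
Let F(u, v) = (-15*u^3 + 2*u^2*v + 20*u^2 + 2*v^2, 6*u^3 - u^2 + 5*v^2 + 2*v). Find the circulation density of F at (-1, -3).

∂F₂/∂u = 18*u^2 - 2*u
∂F₁/∂v = 2*u^2 + 4*v
Scalar curl = 16*u^2 - 2*u - 4*v
At (-1, -3): 30.

30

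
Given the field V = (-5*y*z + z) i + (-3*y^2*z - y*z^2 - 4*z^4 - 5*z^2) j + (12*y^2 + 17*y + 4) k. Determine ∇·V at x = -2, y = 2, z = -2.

∂V₁/∂x = 0
∂V₂/∂y = -6*y*z - z^2
∂V₃/∂z = 0
∇·V = -6*y*z - z^2
At (-2, 2, -2): 20.

20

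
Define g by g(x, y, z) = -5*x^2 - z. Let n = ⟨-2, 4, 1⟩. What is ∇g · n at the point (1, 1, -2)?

∂g/∂x = -10*x
∂g/∂y = 0
∂g/∂z = -1
∇g at (1, 1, -2) = (-10, 0, -1)
∇g · n = (-10)(-2) + (0)(4) + (-1)(1) = 19

19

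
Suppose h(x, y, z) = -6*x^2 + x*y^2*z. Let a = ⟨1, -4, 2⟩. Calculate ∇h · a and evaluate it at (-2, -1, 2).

-10

∂h/∂x = -12*x + y^2*z
∂h/∂y = 2*x*y*z
∂h/∂z = x*y^2
∇h at (-2, -1, 2) = (26, 8, -2)
∇h · a = (26)(1) + (8)(-4) + (-2)(2) = -10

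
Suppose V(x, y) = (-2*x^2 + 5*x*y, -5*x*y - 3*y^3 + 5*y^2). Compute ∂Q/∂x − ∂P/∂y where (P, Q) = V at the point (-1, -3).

20

∂V₂/∂x = -5*y
∂V₁/∂y = 5*x
Scalar curl = -5*x - 5*y
At (-1, -3): 20.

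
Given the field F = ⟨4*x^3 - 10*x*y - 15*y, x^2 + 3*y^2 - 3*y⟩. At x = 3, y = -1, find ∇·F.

109

∂F₁/∂x = 12*x^2 - 10*y
∂F₂/∂y = 6*y - 3
∇·F = 12*x^2 - 4*y - 3
At (3, -1): 109.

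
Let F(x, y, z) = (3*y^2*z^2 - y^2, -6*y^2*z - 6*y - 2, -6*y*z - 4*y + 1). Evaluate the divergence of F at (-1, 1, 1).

∂F₁/∂x = 0
∂F₂/∂y = -12*y*z - 6
∂F₃/∂z = -6*y
∇·F = -12*y*z - 6*y - 6
At (-1, 1, 1): -24.

-24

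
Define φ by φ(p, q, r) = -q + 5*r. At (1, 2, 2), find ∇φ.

∂φ/∂p = 0
∂φ/∂q = -1
∂φ/∂r = 5
∇φ = (0, -1, 5)
At (1, 2, 2): (0, -1, 5).

(0, -1, 5)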